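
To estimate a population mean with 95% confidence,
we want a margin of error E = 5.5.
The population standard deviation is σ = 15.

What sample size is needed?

z_0.025 = 1.960
n = (z×σ/E)² = (1.960×15/5.5)²
n = 28.5739
Round up: n = 29

Answer: n = 29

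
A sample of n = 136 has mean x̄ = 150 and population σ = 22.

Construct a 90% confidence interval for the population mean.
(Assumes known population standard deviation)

Answer: (146.8967, 153.1033)

Derivation:
Confidence level: 90%, α = 0.1
z_0.05 = 1.645
SE = σ/√n = 22/√136 = 1.8865
Margin of error = 1.645 × 1.8865 = 3.1033
CI: x̄ ± margin = 150 ± 3.1033
CI: (146.8967, 153.1033)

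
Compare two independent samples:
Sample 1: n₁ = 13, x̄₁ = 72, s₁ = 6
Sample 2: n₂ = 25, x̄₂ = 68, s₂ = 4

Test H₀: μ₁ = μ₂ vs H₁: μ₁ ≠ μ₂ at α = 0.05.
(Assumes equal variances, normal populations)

Pooled variance: s²_p = [12×6² + 24×4²]/(36) = 22.6667
s_p = 4.7610
SE = s_p×√(1/n₁ + 1/n₂) = 4.7610×√(1/13 + 1/25) = 1.6280
t = (x̄₁ - x̄₂)/SE = (72 - 68)/1.6280 = 2.4570
df = 36, t-critical = ±2.028
Decision: reject H₀

Answer: t = 2.4570, reject H₀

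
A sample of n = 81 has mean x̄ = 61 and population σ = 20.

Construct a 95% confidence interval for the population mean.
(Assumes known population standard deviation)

Answer: (56.6445, 65.3555)

Derivation:
Confidence level: 95%, α = 0.05
z_0.025 = 1.960
SE = σ/√n = 20/√81 = 2.2222
Margin of error = 1.960 × 2.2222 = 4.3555
CI: x̄ ± margin = 61 ± 4.3555
CI: (56.6445, 65.3555)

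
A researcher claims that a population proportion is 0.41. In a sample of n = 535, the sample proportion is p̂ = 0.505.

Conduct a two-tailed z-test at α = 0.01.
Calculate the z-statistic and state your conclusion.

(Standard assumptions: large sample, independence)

Answer: z = 4.4676, reject H₀

Derivation:
H₀: p = 0.41, H₁: p ≠ 0.41
Standard error: SE = √(p₀(1-p₀)/n) = √(0.41×0.59/535) = 0.021264
z-statistic: z = (p̂ - p₀)/SE = (0.505 - 0.41)/0.021264 = 4.4676
Critical value: z_0.005 = ±2.576
p-value < 0.0001
Decision: reject H₀ at α = 0.01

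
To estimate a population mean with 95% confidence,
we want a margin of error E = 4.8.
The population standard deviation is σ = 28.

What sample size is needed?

z_0.025 = 1.960
n = (z×σ/E)² = (1.960×28/4.8)²
n = 130.7211
Round up: n = 131

Answer: n = 131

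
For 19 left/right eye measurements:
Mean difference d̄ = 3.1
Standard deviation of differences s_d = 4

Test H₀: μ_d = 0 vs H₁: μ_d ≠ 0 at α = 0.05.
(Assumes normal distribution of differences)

df = n - 1 = 18
SE = s_d/√n = 4/√19 = 0.9177
t = d̄/SE = 3.1/0.9177 = 3.3780
Critical value: t_{0.025,18} = ±2.101
p-value ≈ 0.0034
Decision: reject H₀

Answer: t = 3.3780, reject H₀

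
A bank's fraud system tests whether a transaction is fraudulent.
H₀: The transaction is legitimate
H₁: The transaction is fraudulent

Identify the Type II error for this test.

Type I error (α): Rejecting H₀ when H₀ is true
Type II error (β): Failing to reject H₀ when H₁ is true

Answer: Allowing a fraudulent transaction to go through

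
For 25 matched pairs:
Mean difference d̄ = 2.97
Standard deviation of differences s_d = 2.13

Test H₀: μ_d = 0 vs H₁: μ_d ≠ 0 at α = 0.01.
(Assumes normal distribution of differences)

df = n - 1 = 24
SE = s_d/√n = 2.13/√25 = 0.4260
t = d̄/SE = 2.97/0.4260 = 6.9718
Critical value: t_{0.005,24} = ±2.797
p-value < 0.0001
Decision: reject H₀

Answer: t = 6.9718, reject H₀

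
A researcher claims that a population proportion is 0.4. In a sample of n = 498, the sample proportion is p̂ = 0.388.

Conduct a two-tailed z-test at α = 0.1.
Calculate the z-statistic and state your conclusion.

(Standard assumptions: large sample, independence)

H₀: p = 0.4, H₁: p ≠ 0.4
Standard error: SE = √(p₀(1-p₀)/n) = √(0.4×0.6/498) = 0.021953
z-statistic: z = (p̂ - p₀)/SE = (0.388 - 0.4)/0.021953 = -0.5466
Critical value: z_0.05 = ±1.645
p-value = 0.5847
Decision: fail to reject H₀ at α = 0.1

Answer: z = -0.5466, fail to reject H₀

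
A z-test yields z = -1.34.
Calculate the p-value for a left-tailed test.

Answer: p-value ≈ 0.0901

Derivation:
For z = -1.34:
p = P(Z < -1.34) = Φ(-1.34) = 0.0901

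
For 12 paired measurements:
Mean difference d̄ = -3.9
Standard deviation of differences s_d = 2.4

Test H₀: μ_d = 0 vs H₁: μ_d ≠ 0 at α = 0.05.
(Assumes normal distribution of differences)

Answer: t = -5.6293, reject H₀

Derivation:
df = n - 1 = 11
SE = s_d/√n = 2.4/√12 = 0.6928
t = d̄/SE = -3.9/0.6928 = -5.6293
Critical value: t_{0.025,11} = ±2.201
p-value ≈ 0.0002
Decision: reject H₀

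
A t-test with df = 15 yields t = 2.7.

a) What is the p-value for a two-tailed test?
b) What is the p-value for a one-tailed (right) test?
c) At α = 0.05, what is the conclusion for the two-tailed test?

Answer: a) 0.0165, b) 0.0082, c) reject H₀

Derivation:
Using t-distribution with df = 15:
a) Two-tailed: p = 2×P(T > 2.7) = 0.0165
b) One-tailed: p = P(T > 2.7) = 0.0082
c) 0.0165 < 0.05, reject H₀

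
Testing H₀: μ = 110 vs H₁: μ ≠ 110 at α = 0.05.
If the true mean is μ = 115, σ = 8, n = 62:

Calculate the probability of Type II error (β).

Answer: β ≈ 0.0015

Derivation:
SE = σ/√n = 8/√62 = 1.0160
Critical values: μ₀ ± z_0.025×SE = 110 ± 1.960×1.0160
Acceptance region: (108.0086, 111.9914)
Under H₁ (μ = 115): z_high = (111.9914 - 115)/1.0160 = -2.9612, z_low = (108.0086 - 115)/1.0160 = -6.8813
β = P(not reject | H₁) = Φ(-2.9612) - Φ(-6.8813) ≈ 0.0015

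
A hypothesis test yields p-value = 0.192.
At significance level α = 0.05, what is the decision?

Answer: fail to reject H₀

Derivation:
Compare p-value to α:
0.192 ≥ 0.05
Decision: fail to reject H₀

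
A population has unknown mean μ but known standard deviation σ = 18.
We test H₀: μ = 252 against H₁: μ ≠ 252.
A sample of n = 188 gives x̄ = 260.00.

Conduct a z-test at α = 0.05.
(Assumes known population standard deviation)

Answer: z = 6.0938, reject H₀

Derivation:
Standard error: SE = σ/√n = 18/√188 = 1.3128
z-statistic: z = (x̄ - μ₀)/SE = (260.00 - 252)/1.3128 = 6.0938
Critical value: ±1.960
p-value < 0.0001
Decision: reject H₀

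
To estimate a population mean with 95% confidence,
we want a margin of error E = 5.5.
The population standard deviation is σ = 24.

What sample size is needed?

z_0.025 = 1.960
n = (z×σ/E)² = (1.960×24/5.5)²
n = 73.1491
Round up: n = 74

Answer: n = 74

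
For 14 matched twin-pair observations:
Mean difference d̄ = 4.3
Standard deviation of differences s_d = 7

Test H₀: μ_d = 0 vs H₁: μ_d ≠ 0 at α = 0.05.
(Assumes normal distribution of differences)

df = n - 1 = 13
SE = s_d/√n = 7/√14 = 1.8708
t = d̄/SE = 4.3/1.8708 = 2.2985
Critical value: t_{0.025,13} = ±2.160
p-value ≈ 0.0388
Decision: reject H₀

Answer: t = 2.2985, reject H₀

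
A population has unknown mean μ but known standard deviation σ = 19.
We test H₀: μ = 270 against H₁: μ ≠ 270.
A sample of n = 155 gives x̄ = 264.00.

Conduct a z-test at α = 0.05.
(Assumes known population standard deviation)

Answer: z = -3.9316, reject H₀

Derivation:
Standard error: SE = σ/√n = 19/√155 = 1.5261
z-statistic: z = (x̄ - μ₀)/SE = (264.00 - 270)/1.5261 = -3.9316
Critical value: ±1.960
p-value = 0.0001
Decision: reject H₀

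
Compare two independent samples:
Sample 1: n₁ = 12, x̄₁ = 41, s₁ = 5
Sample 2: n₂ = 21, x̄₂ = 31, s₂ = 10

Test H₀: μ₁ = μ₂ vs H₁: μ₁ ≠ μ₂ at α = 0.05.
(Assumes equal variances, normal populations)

Answer: t = 3.2258, reject H₀

Derivation:
Pooled variance: s²_p = [11×5² + 20×10²]/(31) = 73.3871
s_p = 8.5666
SE = s_p×√(1/n₁ + 1/n₂) = 8.5666×√(1/12 + 1/21) = 3.1000
t = (x̄₁ - x̄₂)/SE = (41 - 31)/3.1000 = 3.2258
df = 31, t-critical = ±2.040
Decision: reject H₀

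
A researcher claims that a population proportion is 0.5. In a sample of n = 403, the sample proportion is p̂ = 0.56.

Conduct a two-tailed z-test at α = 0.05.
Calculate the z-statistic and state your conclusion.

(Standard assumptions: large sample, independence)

H₀: p = 0.5, H₁: p ≠ 0.5
Standard error: SE = √(p₀(1-p₀)/n) = √(0.5×0.5/403) = 0.024907
z-statistic: z = (p̂ - p₀)/SE = (0.56 - 0.5)/0.024907 = 2.4090
Critical value: z_0.025 = ±1.960
p-value = 0.0160
Decision: reject H₀ at α = 0.05

Answer: z = 2.4090, reject H₀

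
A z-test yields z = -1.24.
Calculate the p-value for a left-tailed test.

For z = -1.24:
p = P(Z < -1.24) = Φ(-1.24) = 0.1075

Answer: p-value ≈ 0.1075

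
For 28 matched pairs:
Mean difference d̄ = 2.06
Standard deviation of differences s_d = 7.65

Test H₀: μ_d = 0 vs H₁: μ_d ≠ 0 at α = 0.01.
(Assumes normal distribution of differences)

Answer: t = 1.4249, fail to reject H₀

Derivation:
df = n - 1 = 27
SE = s_d/√n = 7.65/√28 = 1.4457
t = d̄/SE = 2.06/1.4457 = 1.4249
Critical value: t_{0.005,27} = ±2.771
p-value ≈ 0.1656
Decision: fail to reject H₀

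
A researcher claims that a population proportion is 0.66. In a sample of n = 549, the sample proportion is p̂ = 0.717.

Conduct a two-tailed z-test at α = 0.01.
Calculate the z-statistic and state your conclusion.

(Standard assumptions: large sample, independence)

Answer: z = 2.8194, reject H₀

Derivation:
H₀: p = 0.66, H₁: p ≠ 0.66
Standard error: SE = √(p₀(1-p₀)/n) = √(0.66×0.34/549) = 0.020217
z-statistic: z = (p̂ - p₀)/SE = (0.717 - 0.66)/0.020217 = 2.8194
Critical value: z_0.005 = ±2.576
p-value = 0.0048
Decision: reject H₀ at α = 0.01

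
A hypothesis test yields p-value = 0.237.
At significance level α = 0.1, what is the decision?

Compare p-value to α:
0.237 ≥ 0.1
Decision: fail to reject H₀

Answer: fail to reject H₀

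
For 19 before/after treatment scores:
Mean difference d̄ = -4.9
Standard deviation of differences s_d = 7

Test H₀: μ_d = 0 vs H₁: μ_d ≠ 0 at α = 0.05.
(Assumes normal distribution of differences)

Answer: t = -3.0512, reject H₀

Derivation:
df = n - 1 = 18
SE = s_d/√n = 7/√19 = 1.6059
t = d̄/SE = -4.9/1.6059 = -3.0512
Critical value: t_{0.025,18} = ±2.101
p-value ≈ 0.0069
Decision: reject H₀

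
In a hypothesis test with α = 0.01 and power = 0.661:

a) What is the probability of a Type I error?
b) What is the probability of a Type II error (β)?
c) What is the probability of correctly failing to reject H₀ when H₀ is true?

a) Type I error probability = α = 0.01
b) Power = P(reject H₀ | H₁ true) = 1 - β = 0.661, so Type II error probability = β = 1 - Power = 0.339
c) P(fail to reject H₀ | H₀ true) = 1 - α = 0.99

Answer: a) 0.01, b) 0.339, c) 0.99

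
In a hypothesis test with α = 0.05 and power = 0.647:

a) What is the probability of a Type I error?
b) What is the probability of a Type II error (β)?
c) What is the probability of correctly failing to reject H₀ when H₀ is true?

a) Type I error probability = α = 0.05
b) Power = P(reject H₀ | H₁ true) = 1 - β = 0.647, so Type II error probability = β = 1 - Power = 0.353
c) P(fail to reject H₀ | H₀ true) = 1 - α = 0.95

Answer: a) 0.05, b) 0.353, c) 0.95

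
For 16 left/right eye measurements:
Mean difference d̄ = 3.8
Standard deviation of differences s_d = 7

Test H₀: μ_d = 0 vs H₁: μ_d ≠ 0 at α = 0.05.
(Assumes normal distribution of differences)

df = n - 1 = 15
SE = s_d/√n = 7/√16 = 1.7500
t = d̄/SE = 3.8/1.7500 = 2.1714
Critical value: t_{0.025,15} = ±2.131
p-value ≈ 0.0464
Decision: reject H₀

Answer: t = 2.1714, reject H₀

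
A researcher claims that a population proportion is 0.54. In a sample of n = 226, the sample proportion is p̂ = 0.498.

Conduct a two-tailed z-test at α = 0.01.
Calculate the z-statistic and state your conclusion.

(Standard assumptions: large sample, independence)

H₀: p = 0.54, H₁: p ≠ 0.54
Standard error: SE = √(p₀(1-p₀)/n) = √(0.54×0.46/226) = 0.033153
z-statistic: z = (p̂ - p₀)/SE = (0.498 - 0.54)/0.033153 = -1.2669
Critical value: z_0.005 = ±2.576
p-value = 0.2052
Decision: fail to reject H₀ at α = 0.01

Answer: z = -1.2669, fail to reject H₀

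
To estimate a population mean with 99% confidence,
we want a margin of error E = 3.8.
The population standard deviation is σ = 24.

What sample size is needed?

Answer: n = 265

Derivation:
z_0.005 = 2.576
n = (z×σ/E)² = (2.576×24/3.8)²
n = 264.6958
Round up: n = 265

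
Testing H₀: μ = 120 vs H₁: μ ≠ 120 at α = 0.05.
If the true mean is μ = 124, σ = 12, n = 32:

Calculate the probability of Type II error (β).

Answer: β ≈ 0.5296

Derivation:
SE = σ/√n = 12/√32 = 2.1213
Critical values: μ₀ ± z_0.025×SE = 120 ± 1.960×2.1213
Acceptance region: (115.8423, 124.1577)
Under H₁ (μ = 124): z_high = (124.1577 - 124)/2.1213 = 0.0743, z_low = (115.8423 - 124)/2.1213 = -3.8456
β = P(not reject | H₁) = Φ(0.0743) - Φ(-3.8456) ≈ 0.5296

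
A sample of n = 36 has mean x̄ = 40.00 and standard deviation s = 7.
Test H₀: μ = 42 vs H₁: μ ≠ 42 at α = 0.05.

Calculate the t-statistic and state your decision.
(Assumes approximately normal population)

Answer: t = -1.7142, fail to reject H₀

Derivation:
df = n - 1 = 35
SE = s/√n = 7/√36 = 1.1667
t = (x̄ - μ₀)/SE = (40.00 - 42)/1.1667 = -1.7142
Critical value: t_{0.025,35} = ±2.030
p-value ≈ 0.0953
Decision: fail to reject H₀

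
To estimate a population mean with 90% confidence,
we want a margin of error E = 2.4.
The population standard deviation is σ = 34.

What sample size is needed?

Answer: n = 544

Derivation:
z_0.05 = 1.645
n = (z×σ/E)² = (1.645×34/2.4)²
n = 543.0842
Round up: n = 544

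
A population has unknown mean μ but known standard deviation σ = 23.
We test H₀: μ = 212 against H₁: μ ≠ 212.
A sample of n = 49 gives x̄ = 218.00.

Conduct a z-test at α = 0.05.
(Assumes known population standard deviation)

Answer: z = 1.8261, fail to reject H₀

Derivation:
Standard error: SE = σ/√n = 23/√49 = 3.2857
z-statistic: z = (x̄ - μ₀)/SE = (218.00 - 212)/3.2857 = 1.8261
Critical value: ±1.960
p-value = 0.0678
Decision: fail to reject H₀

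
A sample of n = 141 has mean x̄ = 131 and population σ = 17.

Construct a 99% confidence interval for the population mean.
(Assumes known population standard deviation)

Confidence level: 99%, α = 0.01
z_0.005 = 2.576
SE = σ/√n = 17/√141 = 1.4317
Margin of error = 2.576 × 1.4317 = 3.6881
CI: x̄ ± margin = 131 ± 3.6881
CI: (127.3119, 134.6881)

Answer: (127.3119, 134.6881)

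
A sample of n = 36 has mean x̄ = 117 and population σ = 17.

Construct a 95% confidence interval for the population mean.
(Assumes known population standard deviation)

Confidence level: 95%, α = 0.05
z_0.025 = 1.960
SE = σ/√n = 17/√36 = 2.8333
Margin of error = 1.960 × 2.8333 = 5.5533
CI: x̄ ± margin = 117 ± 5.5533
CI: (111.4467, 122.5533)

Answer: (111.4467, 122.5533)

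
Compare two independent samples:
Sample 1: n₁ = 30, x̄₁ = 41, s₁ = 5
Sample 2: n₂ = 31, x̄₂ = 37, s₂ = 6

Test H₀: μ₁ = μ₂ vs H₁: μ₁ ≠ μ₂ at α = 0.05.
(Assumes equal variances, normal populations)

Pooled variance: s²_p = [29×5² + 30×6²]/(59) = 30.5932
s_p = 5.5311
SE = s_p×√(1/n₁ + 1/n₂) = 5.5311×√(1/30 + 1/31) = 1.4166
t = (x̄₁ - x̄₂)/SE = (41 - 37)/1.4166 = 2.8237
df = 59, t-critical = ±2.001
Decision: reject H₀

Answer: t = 2.8237, reject H₀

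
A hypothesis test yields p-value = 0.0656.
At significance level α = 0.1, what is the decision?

Compare p-value to α:
0.0656 < 0.1
Decision: reject H₀

Answer: reject H₀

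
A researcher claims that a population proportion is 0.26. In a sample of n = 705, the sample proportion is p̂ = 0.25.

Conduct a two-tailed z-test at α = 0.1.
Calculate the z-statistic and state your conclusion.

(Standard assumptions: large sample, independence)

H₀: p = 0.26, H₁: p ≠ 0.26
Standard error: SE = √(p₀(1-p₀)/n) = √(0.26×0.74/705) = 0.016520
z-statistic: z = (p̂ - p₀)/SE = (0.25 - 0.26)/0.016520 = -0.6053
Critical value: z_0.05 = ±1.645
p-value = 0.5450
Decision: fail to reject H₀ at α = 0.1

Answer: z = -0.6053, fail to reject H₀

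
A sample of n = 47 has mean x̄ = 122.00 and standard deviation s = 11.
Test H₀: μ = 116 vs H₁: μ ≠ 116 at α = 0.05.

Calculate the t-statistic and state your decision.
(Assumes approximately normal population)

Answer: t = 3.7395, reject H₀

Derivation:
df = n - 1 = 46
SE = s/√n = 11/√47 = 1.6045
t = (x̄ - μ₀)/SE = (122.00 - 116)/1.6045 = 3.7395
Critical value: t_{0.025,46} = ±2.013
p-value ≈ 0.0005
Decision: reject H₀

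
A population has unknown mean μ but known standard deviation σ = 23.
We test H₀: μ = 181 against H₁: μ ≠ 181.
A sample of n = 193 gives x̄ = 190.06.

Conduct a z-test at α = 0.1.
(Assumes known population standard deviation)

Standard error: SE = σ/√n = 23/√193 = 1.6556
z-statistic: z = (x̄ - μ₀)/SE = (190.06 - 181)/1.6556 = 5.4723
Critical value: ±1.645
p-value < 0.0001
Decision: reject H₀

Answer: z = 5.4723, reject H₀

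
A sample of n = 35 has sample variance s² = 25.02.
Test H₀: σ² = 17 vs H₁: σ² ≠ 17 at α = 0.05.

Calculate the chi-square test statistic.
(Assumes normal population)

Answer: χ² = 50.0400, fail to reject H₀

Derivation:
df = n - 1 = 34
χ² = (n-1)s²/σ₀² = 34×25.02/17 = 50.0400
Critical values: χ²_{0.975,34} = 19.806, χ²_{0.025,34} = 51.966
Rejection region: χ² < 19.806 or χ² > 51.966
Decision: fail to reject H₀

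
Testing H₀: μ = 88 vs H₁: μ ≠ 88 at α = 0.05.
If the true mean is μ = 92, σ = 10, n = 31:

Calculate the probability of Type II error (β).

SE = σ/√n = 10/√31 = 1.7961
Critical values: μ₀ ± z_0.025×SE = 88 ± 1.960×1.7961
Acceptance region: (84.4796, 91.5204)
Under H₁ (μ = 92): z_high = (91.5204 - 92)/1.7961 = -0.2670, z_low = (84.4796 - 92)/1.7961 = -4.1871
β = P(not reject | H₁) = Φ(-0.2670) - Φ(-4.1871) ≈ 0.3947

Answer: β ≈ 0.3947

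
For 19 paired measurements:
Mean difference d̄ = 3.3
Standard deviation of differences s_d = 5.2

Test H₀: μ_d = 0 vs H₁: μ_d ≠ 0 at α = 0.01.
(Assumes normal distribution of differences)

df = n - 1 = 18
SE = s_d/√n = 5.2/√19 = 1.1930
t = d̄/SE = 3.3/1.1930 = 2.7661
Critical value: t_{0.005,18} = ±2.878
p-value ≈ 0.0127
Decision: fail to reject H₀

Answer: t = 2.7661, fail to reject H₀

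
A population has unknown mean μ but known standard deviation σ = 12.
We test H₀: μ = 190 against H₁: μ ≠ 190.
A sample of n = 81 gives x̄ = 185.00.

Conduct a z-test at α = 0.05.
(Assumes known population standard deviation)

Answer: z = -3.7501, reject H₀

Derivation:
Standard error: SE = σ/√n = 12/√81 = 1.3333
z-statistic: z = (x̄ - μ₀)/SE = (185.00 - 190)/1.3333 = -3.7501
Critical value: ±1.960
p-value = 0.0002
Decision: reject H₀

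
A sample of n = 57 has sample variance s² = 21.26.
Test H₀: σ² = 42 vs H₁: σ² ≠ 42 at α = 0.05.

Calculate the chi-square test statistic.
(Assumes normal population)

Answer: χ² = 28.3467, reject H₀

Derivation:
df = n - 1 = 56
χ² = (n-1)s²/σ₀² = 56×21.26/42 = 28.3467
Critical values: χ²_{0.975,56} = 37.212, χ²_{0.025,56} = 78.567
Rejection region: χ² < 37.212 or χ² > 78.567
Decision: reject H₀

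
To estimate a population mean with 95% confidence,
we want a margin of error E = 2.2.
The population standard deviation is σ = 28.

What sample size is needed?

z_0.025 = 1.960
n = (z×σ/E)² = (1.960×28/2.2)²
n = 622.2757
Round up: n = 623

Answer: n = 623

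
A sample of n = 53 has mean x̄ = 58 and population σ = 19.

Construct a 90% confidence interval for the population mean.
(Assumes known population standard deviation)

Answer: (53.7067, 62.2933)

Derivation:
Confidence level: 90%, α = 0.1
z_0.05 = 1.645
SE = σ/√n = 19/√53 = 2.6099
Margin of error = 1.645 × 2.6099 = 4.2933
CI: x̄ ± margin = 58 ± 4.2933
CI: (53.7067, 62.2933)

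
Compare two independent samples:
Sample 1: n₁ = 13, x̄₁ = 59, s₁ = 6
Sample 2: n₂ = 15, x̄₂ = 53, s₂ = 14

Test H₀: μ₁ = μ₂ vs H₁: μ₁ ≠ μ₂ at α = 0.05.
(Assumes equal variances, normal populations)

Pooled variance: s²_p = [12×6² + 14×14²]/(26) = 122.1538
s_p = 11.0523
SE = s_p×√(1/n₁ + 1/n₂) = 11.0523×√(1/13 + 1/15) = 4.1881
t = (x̄₁ - x̄₂)/SE = (59 - 53)/4.1881 = 1.4326
df = 26, t-critical = ±2.056
Decision: fail to reject H₀

Answer: t = 1.4326, fail to reject H₀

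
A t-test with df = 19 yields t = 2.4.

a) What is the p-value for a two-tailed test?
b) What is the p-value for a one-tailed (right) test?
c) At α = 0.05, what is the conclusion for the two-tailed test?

Using t-distribution with df = 19:
a) Two-tailed: p = 2×P(T > 2.4) = 0.0268
b) One-tailed: p = P(T > 2.4) = 0.0134
c) 0.0268 < 0.05, reject H₀

Answer: a) 0.0268, b) 0.0134, c) reject H₀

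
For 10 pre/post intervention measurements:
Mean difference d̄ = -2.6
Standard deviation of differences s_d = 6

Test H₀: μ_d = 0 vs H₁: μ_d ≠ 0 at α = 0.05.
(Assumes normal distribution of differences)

Answer: t = -1.3703, fail to reject H₀

Derivation:
df = n - 1 = 9
SE = s_d/√n = 6/√10 = 1.8974
t = d̄/SE = -2.6/1.8974 = -1.3703
Critical value: t_{0.025,9} = ±2.262
p-value ≈ 0.2038
Decision: fail to reject H₀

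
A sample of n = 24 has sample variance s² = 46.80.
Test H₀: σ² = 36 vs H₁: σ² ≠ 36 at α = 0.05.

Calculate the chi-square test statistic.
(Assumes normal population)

df = n - 1 = 23
χ² = (n-1)s²/σ₀² = 23×46.80/36 = 29.9000
Critical values: χ²_{0.975,23} = 11.689, χ²_{0.025,23} = 38.076
Rejection region: χ² < 11.689 or χ² > 38.076
Decision: fail to reject H₀

Answer: χ² = 29.9000, fail to reject H₀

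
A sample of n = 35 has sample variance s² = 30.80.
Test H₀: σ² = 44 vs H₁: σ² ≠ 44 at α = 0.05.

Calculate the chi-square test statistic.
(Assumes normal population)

df = n - 1 = 34
χ² = (n-1)s²/σ₀² = 34×30.80/44 = 23.8000
Critical values: χ²_{0.975,34} = 19.806, χ²_{0.025,34} = 51.966
Rejection region: χ² < 19.806 or χ² > 51.966
Decision: fail to reject H₀

Answer: χ² = 23.8000, fail to reject H₀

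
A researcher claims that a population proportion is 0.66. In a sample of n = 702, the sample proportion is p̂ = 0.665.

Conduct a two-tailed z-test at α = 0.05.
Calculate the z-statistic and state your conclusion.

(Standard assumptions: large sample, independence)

H₀: p = 0.66, H₁: p ≠ 0.66
Standard error: SE = √(p₀(1-p₀)/n) = √(0.66×0.34/702) = 0.017879
z-statistic: z = (p̂ - p₀)/SE = (0.665 - 0.66)/0.017879 = 0.2797
Critical value: z_0.025 = ±1.960
p-value = 0.7797
Decision: fail to reject H₀ at α = 0.05

Answer: z = 0.2797, fail to reject H₀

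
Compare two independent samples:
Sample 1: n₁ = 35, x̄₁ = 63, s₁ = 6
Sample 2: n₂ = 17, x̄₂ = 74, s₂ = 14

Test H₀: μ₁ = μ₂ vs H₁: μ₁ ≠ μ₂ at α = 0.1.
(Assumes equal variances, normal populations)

Answer: t = -3.9846, reject H₀

Derivation:
Pooled variance: s²_p = [34×6² + 16×14²]/(50) = 87.2000
s_p = 9.3381
SE = s_p×√(1/n₁ + 1/n₂) = 9.3381×√(1/35 + 1/17) = 2.7606
t = (x̄₁ - x̄₂)/SE = (63 - 74)/2.7606 = -3.9846
df = 50, t-critical = ±1.676
Decision: reject H₀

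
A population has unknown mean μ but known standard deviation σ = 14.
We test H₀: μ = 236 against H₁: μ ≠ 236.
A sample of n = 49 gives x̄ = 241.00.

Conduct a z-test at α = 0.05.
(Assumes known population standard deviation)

Standard error: SE = σ/√n = 14/√49 = 2.0000
z-statistic: z = (x̄ - μ₀)/SE = (241.00 - 236)/2.0000 = 2.5000
Critical value: ±1.960
p-value = 0.0124
Decision: reject H₀

Answer: z = 2.5000, reject H₀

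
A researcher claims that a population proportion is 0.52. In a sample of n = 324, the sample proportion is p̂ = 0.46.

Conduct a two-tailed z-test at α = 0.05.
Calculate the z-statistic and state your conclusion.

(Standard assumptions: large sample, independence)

Answer: z = -2.1617, reject H₀

Derivation:
H₀: p = 0.52, H₁: p ≠ 0.52
Standard error: SE = √(p₀(1-p₀)/n) = √(0.52×0.48/324) = 0.027756
z-statistic: z = (p̂ - p₀)/SE = (0.46 - 0.52)/0.027756 = -2.1617
Critical value: z_0.025 = ±1.960
p-value = 0.0306
Decision: reject H₀ at α = 0.05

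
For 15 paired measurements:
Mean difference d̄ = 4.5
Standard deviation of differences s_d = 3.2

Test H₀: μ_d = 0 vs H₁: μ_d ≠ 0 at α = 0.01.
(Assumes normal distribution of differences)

df = n - 1 = 14
SE = s_d/√n = 3.2/√15 = 0.8262
t = d̄/SE = 4.5/0.8262 = 5.4466
Critical value: t_{0.005,14} = ±2.977
p-value ≈ 0.0001
Decision: reject H₀

Answer: t = 5.4466, reject H₀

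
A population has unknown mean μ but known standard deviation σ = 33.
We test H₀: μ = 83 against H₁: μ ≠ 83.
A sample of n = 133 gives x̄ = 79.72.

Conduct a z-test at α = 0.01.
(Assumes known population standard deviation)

Standard error: SE = σ/√n = 33/√133 = 2.8615
z-statistic: z = (x̄ - μ₀)/SE = (79.72 - 83)/2.8615 = -1.1463
Critical value: ±2.576
p-value = 0.2517
Decision: fail to reject H₀

Answer: z = -1.1463, fail to reject H₀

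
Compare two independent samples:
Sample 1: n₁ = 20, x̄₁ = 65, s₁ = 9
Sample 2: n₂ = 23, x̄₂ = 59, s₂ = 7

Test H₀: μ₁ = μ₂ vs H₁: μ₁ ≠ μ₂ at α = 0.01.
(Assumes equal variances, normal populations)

Answer: t = 2.4563, fail to reject H₀

Derivation:
Pooled variance: s²_p = [19×9² + 22×7²]/(41) = 63.8293
s_p = 7.9893
SE = s_p×√(1/n₁ + 1/n₂) = 7.9893×√(1/20 + 1/23) = 2.4427
t = (x̄₁ - x̄₂)/SE = (65 - 59)/2.4427 = 2.4563
df = 41, t-critical = ±2.701
Decision: fail to reject H₀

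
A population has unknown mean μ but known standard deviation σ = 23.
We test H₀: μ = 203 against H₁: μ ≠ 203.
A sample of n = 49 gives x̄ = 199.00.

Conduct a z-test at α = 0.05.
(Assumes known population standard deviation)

Standard error: SE = σ/√n = 23/√49 = 3.2857
z-statistic: z = (x̄ - μ₀)/SE = (199.00 - 203)/3.2857 = -1.2174
Critical value: ±1.960
p-value = 0.2235
Decision: fail to reject H₀

Answer: z = -1.2174, fail to reject H₀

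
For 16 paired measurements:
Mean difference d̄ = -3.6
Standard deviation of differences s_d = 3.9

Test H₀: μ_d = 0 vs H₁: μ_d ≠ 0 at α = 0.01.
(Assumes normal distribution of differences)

df = n - 1 = 15
SE = s_d/√n = 3.9/√16 = 0.9750
t = d̄/SE = -3.6/0.9750 = -3.6923
Critical value: t_{0.005,15} = ±2.947
p-value ≈ 0.0022
Decision: reject H₀

Answer: t = -3.6923, reject H₀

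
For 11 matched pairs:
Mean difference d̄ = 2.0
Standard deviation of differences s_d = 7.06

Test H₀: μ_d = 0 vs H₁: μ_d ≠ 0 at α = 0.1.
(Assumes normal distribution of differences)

Answer: t = 0.9395, fail to reject H₀

Derivation:
df = n - 1 = 10
SE = s_d/√n = 7.06/√11 = 2.1287
t = d̄/SE = 2.0/2.1287 = 0.9395
Critical value: t_{0.05,10} = ±1.812
p-value ≈ 0.3696
Decision: fail to reject H₀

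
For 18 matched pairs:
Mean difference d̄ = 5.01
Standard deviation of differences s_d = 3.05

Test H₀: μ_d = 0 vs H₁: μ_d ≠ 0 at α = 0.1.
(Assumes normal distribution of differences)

Answer: t = 6.9690, reject H₀

Derivation:
df = n - 1 = 17
SE = s_d/√n = 3.05/√18 = 0.7189
t = d̄/SE = 5.01/0.7189 = 6.9690
Critical value: t_{0.05,17} = ±1.740
p-value < 0.0001
Decision: reject H₀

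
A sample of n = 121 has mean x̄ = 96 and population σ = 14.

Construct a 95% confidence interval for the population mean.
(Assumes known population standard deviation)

Confidence level: 95%, α = 0.05
z_0.025 = 1.960
SE = σ/√n = 14/√121 = 1.2727
Margin of error = 1.960 × 1.2727 = 2.4945
CI: x̄ ± margin = 96 ± 2.4945
CI: (93.5055, 98.4945)

Answer: (93.5055, 98.4945)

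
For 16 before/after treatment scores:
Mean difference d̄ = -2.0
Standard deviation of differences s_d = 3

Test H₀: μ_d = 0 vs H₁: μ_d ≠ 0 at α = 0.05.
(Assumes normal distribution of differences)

Answer: t = -2.6667, reject H₀

Derivation:
df = n - 1 = 15
SE = s_d/√n = 3/√16 = 0.7500
t = d̄/SE = -2.0/0.7500 = -2.6667
Critical value: t_{0.025,15} = ±2.131
p-value ≈ 0.0176
Decision: reject H₀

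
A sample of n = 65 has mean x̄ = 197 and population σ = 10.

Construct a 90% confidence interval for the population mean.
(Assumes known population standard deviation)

Confidence level: 90%, α = 0.1
z_0.05 = 1.645
SE = σ/√n = 10/√65 = 1.2403
Margin of error = 1.645 × 1.2403 = 2.0403
CI: x̄ ± margin = 197 ± 2.0403
CI: (194.9597, 199.0403)

Answer: (194.9597, 199.0403)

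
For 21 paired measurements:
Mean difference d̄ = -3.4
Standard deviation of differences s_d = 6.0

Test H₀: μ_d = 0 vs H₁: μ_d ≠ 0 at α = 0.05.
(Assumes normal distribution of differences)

Answer: t = -2.5968, reject H₀

Derivation:
df = n - 1 = 20
SE = s_d/√n = 6.0/√21 = 1.3093
t = d̄/SE = -3.4/1.3093 = -2.5968
Critical value: t_{0.025,20} = ±2.086
p-value ≈ 0.0172
Decision: reject H₀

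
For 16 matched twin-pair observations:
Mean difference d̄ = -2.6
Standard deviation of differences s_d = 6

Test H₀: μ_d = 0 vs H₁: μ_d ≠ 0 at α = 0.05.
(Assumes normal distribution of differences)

df = n - 1 = 15
SE = s_d/√n = 6/√16 = 1.5000
t = d̄/SE = -2.6/1.5000 = -1.7333
Critical value: t_{0.025,15} = ±2.131
p-value ≈ 0.1035
Decision: fail to reject H₀

Answer: t = -1.7333, fail to reject H₀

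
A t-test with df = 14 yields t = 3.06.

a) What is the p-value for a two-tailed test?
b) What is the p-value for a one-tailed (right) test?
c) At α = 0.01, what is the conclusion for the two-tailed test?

Answer: a) 0.0085, b) 0.0042, c) reject H₀

Derivation:
Using t-distribution with df = 14:
a) Two-tailed: p = 2×P(T > 3.06) = 0.0085
b) One-tailed: p = P(T > 3.06) = 0.0042
c) 0.0085 < 0.01, reject H₀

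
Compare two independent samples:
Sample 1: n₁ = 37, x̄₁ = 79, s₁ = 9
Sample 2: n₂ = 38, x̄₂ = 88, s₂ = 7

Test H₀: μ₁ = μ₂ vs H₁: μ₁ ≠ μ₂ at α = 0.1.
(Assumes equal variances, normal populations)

Pooled variance: s²_p = [36×9² + 37×7²]/(73) = 64.7808
s_p = 8.0487
SE = s_p×√(1/n₁ + 1/n₂) = 8.0487×√(1/37 + 1/38) = 1.8589
t = (x̄₁ - x̄₂)/SE = (79 - 88)/1.8589 = -4.8416
df = 73, t-critical = ±1.666
Decision: reject H₀

Answer: t = -4.8416, reject H₀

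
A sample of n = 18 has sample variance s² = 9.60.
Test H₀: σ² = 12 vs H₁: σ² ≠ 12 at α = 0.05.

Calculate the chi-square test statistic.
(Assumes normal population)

Answer: χ² = 13.6000, fail to reject H₀

Derivation:
df = n - 1 = 17
χ² = (n-1)s²/σ₀² = 17×9.60/12 = 13.6000
Critical values: χ²_{0.975,17} = 7.564, χ²_{0.025,17} = 30.191
Rejection region: χ² < 7.564 or χ² > 30.191
Decision: fail to reject H₀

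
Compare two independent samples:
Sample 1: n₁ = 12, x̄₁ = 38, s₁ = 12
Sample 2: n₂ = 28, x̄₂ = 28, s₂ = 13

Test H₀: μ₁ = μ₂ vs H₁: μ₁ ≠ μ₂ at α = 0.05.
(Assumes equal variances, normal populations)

Pooled variance: s²_p = [11×12² + 27×13²]/(38) = 161.7632
s_p = 12.7186
SE = s_p×√(1/n₁ + 1/n₂) = 12.7186×√(1/12 + 1/28) = 4.3883
t = (x̄₁ - x̄₂)/SE = (38 - 28)/4.3883 = 2.2788
df = 38, t-critical = ±2.024
Decision: reject H₀

Answer: t = 2.2788, reject H₀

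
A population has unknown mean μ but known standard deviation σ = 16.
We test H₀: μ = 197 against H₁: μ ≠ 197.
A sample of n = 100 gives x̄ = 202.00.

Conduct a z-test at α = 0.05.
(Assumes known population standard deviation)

Standard error: SE = σ/√n = 16/√100 = 1.6000
z-statistic: z = (x̄ - μ₀)/SE = (202.00 - 197)/1.6000 = 3.1250
Critical value: ±1.960
p-value = 0.0018
Decision: reject H₀

Answer: z = 3.1250, reject H₀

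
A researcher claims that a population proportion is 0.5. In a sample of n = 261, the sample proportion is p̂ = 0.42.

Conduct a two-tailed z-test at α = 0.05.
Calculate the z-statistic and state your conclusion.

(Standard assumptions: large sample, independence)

H₀: p = 0.5, H₁: p ≠ 0.5
Standard error: SE = √(p₀(1-p₀)/n) = √(0.5×0.5/261) = 0.030949
z-statistic: z = (p̂ - p₀)/SE = (0.42 - 0.5)/0.030949 = -2.5849
Critical value: z_0.025 = ±1.960
p-value = 0.0097
Decision: reject H₀ at α = 0.05

Answer: z = -2.5849, reject H₀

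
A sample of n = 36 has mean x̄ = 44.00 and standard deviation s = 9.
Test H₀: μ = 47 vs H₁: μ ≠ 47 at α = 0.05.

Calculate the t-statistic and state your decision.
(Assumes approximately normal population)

df = n - 1 = 35
SE = s/√n = 9/√36 = 1.5000
t = (x̄ - μ₀)/SE = (44.00 - 47)/1.5000 = -2.0000
Critical value: t_{0.025,35} = ±2.030
p-value ≈ 0.0533
Decision: fail to reject H₀

Answer: t = -2.0000, fail to reject H₀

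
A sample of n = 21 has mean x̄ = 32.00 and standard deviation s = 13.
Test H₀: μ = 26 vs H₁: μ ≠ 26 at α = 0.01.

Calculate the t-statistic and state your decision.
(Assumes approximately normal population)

Answer: t = 2.1151, fail to reject H₀

Derivation:
df = n - 1 = 20
SE = s/√n = 13/√21 = 2.8368
t = (x̄ - μ₀)/SE = (32.00 - 26)/2.8368 = 2.1151
Critical value: t_{0.005,20} = ±2.845
p-value ≈ 0.0472
Decision: fail to reject H₀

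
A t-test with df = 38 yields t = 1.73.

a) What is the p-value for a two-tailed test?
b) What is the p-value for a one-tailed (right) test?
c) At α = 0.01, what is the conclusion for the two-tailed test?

Answer: a) 0.0917, b) 0.0459, c) fail to reject H₀

Derivation:
Using t-distribution with df = 38:
a) Two-tailed: p = 2×P(T > 1.73) = 0.0917
b) One-tailed: p = P(T > 1.73) = 0.0459
c) 0.0917 ≥ 0.01, fail to reject H₀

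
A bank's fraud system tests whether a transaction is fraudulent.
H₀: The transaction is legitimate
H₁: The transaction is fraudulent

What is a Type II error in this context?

Type I error (α): Rejecting H₀ when H₀ is true
Type II error (β): Failing to reject H₀ when H₁ is true

Answer: Allowing a fraudulent transaction to go through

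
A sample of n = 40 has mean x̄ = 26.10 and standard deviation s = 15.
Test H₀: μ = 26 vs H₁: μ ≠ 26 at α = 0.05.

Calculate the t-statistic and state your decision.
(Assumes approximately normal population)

Answer: t = 0.0422, fail to reject H₀

Derivation:
df = n - 1 = 39
SE = s/√n = 15/√40 = 2.3717
t = (x̄ - μ₀)/SE = (26.10 - 26)/2.3717 = 0.0422
Critical value: t_{0.025,39} = ±2.023
p-value ≈ 0.9666
Decision: fail to reject H₀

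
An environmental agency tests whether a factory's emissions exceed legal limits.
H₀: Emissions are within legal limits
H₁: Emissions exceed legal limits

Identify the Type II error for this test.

Type I error (α): Rejecting H₀ when H₀ is true
Type II error (β): Failing to reject H₀ when H₁ is true

Answer: Failing to cite a factory whose emissions actually exceed the limit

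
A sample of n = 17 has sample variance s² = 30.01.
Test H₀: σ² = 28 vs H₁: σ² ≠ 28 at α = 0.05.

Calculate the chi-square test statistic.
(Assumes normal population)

Answer: χ² = 17.1486, fail to reject H₀

Derivation:
df = n - 1 = 16
χ² = (n-1)s²/σ₀² = 16×30.01/28 = 17.1486
Critical values: χ²_{0.975,16} = 6.908, χ²_{0.025,16} = 28.845
Rejection region: χ² < 6.908 or χ² > 28.845
Decision: fail to reject H₀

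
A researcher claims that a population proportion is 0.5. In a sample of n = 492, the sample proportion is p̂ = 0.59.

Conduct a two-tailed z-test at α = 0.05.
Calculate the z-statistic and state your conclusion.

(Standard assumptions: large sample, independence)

Answer: z = 3.9925, reject H₀

Derivation:
H₀: p = 0.5, H₁: p ≠ 0.5
Standard error: SE = √(p₀(1-p₀)/n) = √(0.5×0.5/492) = 0.022542
z-statistic: z = (p̂ - p₀)/SE = (0.59 - 0.5)/0.022542 = 3.9925
Critical value: z_0.025 = ±1.960
p-value = 0.0001
Decision: reject H₀ at α = 0.05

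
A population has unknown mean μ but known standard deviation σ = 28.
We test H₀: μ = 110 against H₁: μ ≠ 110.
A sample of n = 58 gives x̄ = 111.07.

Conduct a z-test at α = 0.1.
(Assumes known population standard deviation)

Standard error: SE = σ/√n = 28/√58 = 3.6766
z-statistic: z = (x̄ - μ₀)/SE = (111.07 - 110)/3.6766 = 0.2910
Critical value: ±1.645
p-value = 0.7711
Decision: fail to reject H₀

Answer: z = 0.2910, fail to reject H₀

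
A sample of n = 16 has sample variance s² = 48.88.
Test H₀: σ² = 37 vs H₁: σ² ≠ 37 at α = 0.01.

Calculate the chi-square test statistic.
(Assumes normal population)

Answer: χ² = 19.8162, fail to reject H₀

Derivation:
df = n - 1 = 15
χ² = (n-1)s²/σ₀² = 15×48.88/37 = 19.8162
Critical values: χ²_{0.995,15} = 4.601, χ²_{0.005,15} = 32.801
Rejection region: χ² < 4.601 or χ² > 32.801
Decision: fail to reject H₀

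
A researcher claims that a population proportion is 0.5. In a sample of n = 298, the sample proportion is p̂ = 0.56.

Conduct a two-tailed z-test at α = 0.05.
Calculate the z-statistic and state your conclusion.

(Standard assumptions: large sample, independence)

Answer: z = 2.0715, reject H₀

Derivation:
H₀: p = 0.5, H₁: p ≠ 0.5
Standard error: SE = √(p₀(1-p₀)/n) = √(0.5×0.5/298) = 0.028964
z-statistic: z = (p̂ - p₀)/SE = (0.56 - 0.5)/0.028964 = 2.0715
Critical value: z_0.025 = ±1.960
p-value = 0.0383
Decision: reject H₀ at α = 0.05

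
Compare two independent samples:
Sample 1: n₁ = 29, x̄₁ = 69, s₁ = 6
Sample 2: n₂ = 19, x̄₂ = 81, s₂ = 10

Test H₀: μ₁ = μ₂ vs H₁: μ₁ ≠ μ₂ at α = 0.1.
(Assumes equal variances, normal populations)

Answer: t = -5.2038, reject H₀

Derivation:
Pooled variance: s²_p = [28×6² + 18×10²]/(46) = 61.0435
s_p = 7.8130
SE = s_p×√(1/n₁ + 1/n₂) = 7.8130×√(1/29 + 1/19) = 2.3060
t = (x̄₁ - x̄₂)/SE = (69 - 81)/2.3060 = -5.2038
df = 46, t-critical = ±1.679
Decision: reject H₀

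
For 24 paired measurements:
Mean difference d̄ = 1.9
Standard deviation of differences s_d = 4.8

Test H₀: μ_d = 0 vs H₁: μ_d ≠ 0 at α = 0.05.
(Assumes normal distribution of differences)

Answer: t = 1.9392, fail to reject H₀

Derivation:
df = n - 1 = 23
SE = s_d/√n = 4.8/√24 = 0.9798
t = d̄/SE = 1.9/0.9798 = 1.9392
Critical value: t_{0.025,23} = ±2.069
p-value ≈ 0.0648
Decision: fail to reject H₀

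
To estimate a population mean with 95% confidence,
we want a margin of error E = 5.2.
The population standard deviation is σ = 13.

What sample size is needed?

Answer: n = 25

Derivation:
z_0.025 = 1.960
n = (z×σ/E)² = (1.960×13/5.2)²
n = 24.0100
Round up: n = 25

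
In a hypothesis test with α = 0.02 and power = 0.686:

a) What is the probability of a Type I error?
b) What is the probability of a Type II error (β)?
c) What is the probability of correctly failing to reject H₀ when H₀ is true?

Answer: a) 0.02, b) 0.314, c) 0.98

Derivation:
a) Type I error probability = α = 0.02
b) Power = P(reject H₀ | H₁ true) = 1 - β = 0.686, so Type II error probability = β = 1 - Power = 0.314
c) P(fail to reject H₀ | H₀ true) = 1 - α = 0.98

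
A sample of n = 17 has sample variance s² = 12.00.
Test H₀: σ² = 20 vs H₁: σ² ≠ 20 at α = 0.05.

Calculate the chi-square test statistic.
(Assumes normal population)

Answer: χ² = 9.6000, fail to reject H₀

Derivation:
df = n - 1 = 16
χ² = (n-1)s²/σ₀² = 16×12.00/20 = 9.6000
Critical values: χ²_{0.975,16} = 6.908, χ²_{0.025,16} = 28.845
Rejection region: χ² < 6.908 or χ² > 28.845
Decision: fail to reject H₀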